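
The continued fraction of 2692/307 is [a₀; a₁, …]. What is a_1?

1

2692 = 8·307 + 236   →  a_0 = 8
307 = 1·236 + 71   →  a_1 = 1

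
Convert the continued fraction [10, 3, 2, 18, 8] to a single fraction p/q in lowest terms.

Using pₖ = aₖpₖ₋₁ + pₖ₋₂ and qₖ = aₖqₖ₋₁ + qₖ₋₂:
  k=0: a=10, p=10, q=1
  k=1: a=3, p=31, q=3
  k=2: a=2, p=72, q=7
  k=3: a=18, p=1327, q=129
  k=4: a=8, p=10688, q=1039

10688/1039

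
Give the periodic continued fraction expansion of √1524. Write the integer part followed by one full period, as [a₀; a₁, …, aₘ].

[39; 26, 78]

a₀ = ⌊√1524⌋ = 39.
With m₀=0, d₀=1 and mₖ₊₁ = dₖaₖ − mₖ, dₖ₊₁ = (n − mₖ₊₁²)/dₖ, aₖ₊₁ = ⌊(a₀+mₖ₊₁)/dₖ₊₁⌋:
  k=1: m=39, d=3, a=26
  k=2: m=39, d=1, a=78
d=1 and a=2a₀=78 at k=2, so the next step gives (m, d) = (39, 3) again — its k=1 value — and the period has length 2.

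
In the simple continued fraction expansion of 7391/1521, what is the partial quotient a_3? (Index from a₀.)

9

7391 = 4·1521 + 1307   →  a_0 = 4
1521 = 1·1307 + 214   →  a_1 = 1
1307 = 6·214 + 23   →  a_2 = 6
214 = 9·23 + 7   →  a_3 = 9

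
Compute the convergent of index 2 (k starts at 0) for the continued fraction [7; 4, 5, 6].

Using pₖ = aₖpₖ₋₁ + pₖ₋₂, qₖ = aₖqₖ₋₁ + qₖ₋₂ (with p₋₁=1, p₋₂=0, q₋₁=0, q₋₂=1):
  k=0: a=7, p=7, q=1
  k=1: a=4, p=29, q=4
  k=2: a=5, p=152, q=21

152/21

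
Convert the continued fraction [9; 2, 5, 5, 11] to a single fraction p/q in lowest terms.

Using pₖ = aₖpₖ₋₁ + pₖ₋₂ and qₖ = aₖqₖ₋₁ + qₖ₋₂:
  k=0: a=9, p=9, q=1
  k=1: a=2, p=19, q=2
  k=2: a=5, p=104, q=11
  k=3: a=5, p=539, q=57
  k=4: a=11, p=6033, q=638

6033/638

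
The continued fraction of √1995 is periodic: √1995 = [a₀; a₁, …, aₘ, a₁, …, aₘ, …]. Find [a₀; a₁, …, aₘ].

[44; 1, 1, 1, 88]

a₀ = ⌊√1995⌋ = 44.
With m₀=0, d₀=1 and mₖ₊₁ = dₖaₖ − mₖ, dₖ₊₁ = (n − mₖ₊₁²)/dₖ, aₖ₊₁ = ⌊(a₀+mₖ₊₁)/dₖ₊₁⌋:
  k=1: m=44, d=59, a=1
  k=2: m=15, d=30, a=1
  k=3: m=15, d=59, a=1
  k=4: m=44, d=1, a=88
d=1 and a=2a₀=88 at k=4, so the next step gives (m, d) = (44, 59) again — its k=1 value — and the period has length 4.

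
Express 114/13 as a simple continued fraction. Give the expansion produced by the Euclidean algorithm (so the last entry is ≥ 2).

114 = 8·13 + 10
13 = 1·10 + 3
10 = 3·3 + 1
3 = 3·1 + 0  (stop)
So 114/13 = [8; 1, 3, 3].

[8; 1, 3, 3]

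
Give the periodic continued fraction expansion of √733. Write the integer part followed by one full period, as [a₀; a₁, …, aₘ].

[27; 13, 1, 1, 13, 54]

a₀ = ⌊√733⌋ = 27.
With m₀=0, d₀=1 and mₖ₊₁ = dₖaₖ − mₖ, dₖ₊₁ = (n − mₖ₊₁²)/dₖ, aₖ₊₁ = ⌊(a₀+mₖ₊₁)/dₖ₊₁⌋:
  k=1: m=27, d=4, a=13
  k=2: m=25, d=27, a=1
  k=3: m=2, d=27, a=1
  k=4: m=25, d=4, a=13
  k=5: m=27, d=1, a=54
d=1 and a=2a₀=54 at k=5, so the next step gives (m, d) = (27, 4) again — its k=1 value — and the period has length 5.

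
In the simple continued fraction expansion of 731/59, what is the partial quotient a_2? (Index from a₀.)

731 = 12·59 + 23   →  a_0 = 12
59 = 2·23 + 13   →  a_1 = 2
23 = 1·13 + 10   →  a_2 = 1

1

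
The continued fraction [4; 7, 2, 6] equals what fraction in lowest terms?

401/97

Fold from the inside: start with 6/1.
  2 + 1/6 = 13/6
  7 + 6/13 = 97/13
  4 + 13/97 = 401/97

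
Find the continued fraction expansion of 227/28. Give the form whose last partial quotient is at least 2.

227 = 8×28 + 3
28 = 9×3 + 1
3 = 3×1 + 0  (stop)
So 227/28 = [8; 9, 3].

[8; 9, 3]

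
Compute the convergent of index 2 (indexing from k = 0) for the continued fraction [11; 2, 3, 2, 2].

80/7

Using pₖ = aₖpₖ₋₁ + pₖ₋₂, qₖ = aₖqₖ₋₁ + qₖ₋₂ (with p₋₁=1, p₋₂=0, q₋₁=0, q₋₂=1):
  k=0: a=11, p=11, q=1
  k=1: a=2, p=23, q=2
  k=2: a=3, p=80, q=7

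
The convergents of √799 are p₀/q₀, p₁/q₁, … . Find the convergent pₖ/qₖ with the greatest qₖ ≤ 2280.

√799 = [28; 3, 1, 3, 56, …] (period length 4).
Convergents:
  p_0/q_0 = 28/1
  p_1/q_1 = 85/3
  p_2/q_2 = 113/4
  p_3/q_3 = 424/15
  p_4/q_4 = 23857/844
  p_5/q_5 = 71995/2547
q_4 = 844 ≤ 2280 < 2547 = q_5, so the answer is 23857/844.

23857/844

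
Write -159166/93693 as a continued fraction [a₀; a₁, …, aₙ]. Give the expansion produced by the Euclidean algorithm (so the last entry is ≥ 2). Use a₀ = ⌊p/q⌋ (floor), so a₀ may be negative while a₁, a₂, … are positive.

-159166 = -2·93693 + 28220
93693 = 3·28220 + 9033
28220 = 3·9033 + 1121
9033 = 8·1121 + 65
1121 = 17·65 + 16
65 = 4·16 + 1
16 = 16·1 + 0  (stop)
So -159166/93693 = [-2; 3, 3, 8, 17, 4, 16].

[-2; 3, 3, 8, 17, 4, 16]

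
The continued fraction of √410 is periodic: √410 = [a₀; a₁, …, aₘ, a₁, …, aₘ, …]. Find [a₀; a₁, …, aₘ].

[20; 4, 40]

a₀ = ⌊√410⌋ = 20.
With m₀=0, d₀=1 and mₖ₊₁ = dₖaₖ − mₖ, dₖ₊₁ = (n − mₖ₊₁²)/dₖ, aₖ₊₁ = ⌊(a₀+mₖ₊₁)/dₖ₊₁⌋:
  k=1: m=20, d=10, a=4
  k=2: m=20, d=1, a=40
d=1 and a=2a₀=40 at k=2, so the next step gives (m, d) = (20, 10) again — its k=1 value — and the period has length 2.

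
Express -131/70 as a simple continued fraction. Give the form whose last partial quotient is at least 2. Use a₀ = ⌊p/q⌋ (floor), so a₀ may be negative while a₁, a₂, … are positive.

[-2; 7, 1, 3, 2]

-131 = -2·70 + 9
70 = 7·9 + 7
9 = 1·7 + 2
7 = 3·2 + 1
2 = 2·1 + 0  (stop)
So -131/70 = [-2; 7, 1, 3, 2].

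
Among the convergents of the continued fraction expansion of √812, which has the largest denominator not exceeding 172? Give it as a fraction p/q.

√812 = [28; 2, 56, …] (period length 2).
Convergents:
  p_0/q_0 = 28/1
  p_1/q_1 = 57/2
  p_2/q_2 = 3220/113
  p_3/q_3 = 6497/228
q_2 = 113 ≤ 172 < 228 = q_3, so the answer is 3220/113.

3220/113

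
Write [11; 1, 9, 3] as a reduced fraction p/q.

Using pₖ = aₖpₖ₋₁ + pₖ₋₂ and qₖ = aₖqₖ₋₁ + qₖ₋₂:
  k=0: a=11, p=11, q=1
  k=1: a=1, p=12, q=1
  k=2: a=9, p=119, q=10
  k=3: a=3, p=369, q=31

369/31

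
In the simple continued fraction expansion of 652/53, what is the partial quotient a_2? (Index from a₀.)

652 = 12·53 + 16   →  a_0 = 12
53 = 3·16 + 5   →  a_1 = 3
16 = 3·5 + 1   →  a_2 = 3

3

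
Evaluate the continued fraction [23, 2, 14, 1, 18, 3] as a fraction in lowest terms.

42083/1792

Using pₖ = aₖpₖ₋₁ + pₖ₋₂ and qₖ = aₖqₖ₋₁ + qₖ₋₂:
  k=0: a=23, p=23, q=1
  k=1: a=2, p=47, q=2
  k=2: a=14, p=681, q=29
  k=3: a=1, p=728, q=31
  k=4: a=18, p=13785, q=587
  k=5: a=3, p=42083, q=1792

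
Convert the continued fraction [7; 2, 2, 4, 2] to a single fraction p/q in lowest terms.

363/49

Using pₖ = aₖpₖ₋₁ + pₖ₋₂ and qₖ = aₖqₖ₋₁ + qₖ₋₂:
  k=0: a=7, p=7, q=1
  k=1: a=2, p=15, q=2
  k=2: a=2, p=37, q=5
  k=3: a=4, p=163, q=22
  k=4: a=2, p=363, q=49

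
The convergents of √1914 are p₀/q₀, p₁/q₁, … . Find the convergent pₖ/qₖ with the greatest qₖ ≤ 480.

15356/351

√1914 = [43; 1, 2, 1, 86, …] (period length 4).
Convergents:
  p_0/q_0 = 43/1
  p_1/q_1 = 44/1
  p_2/q_2 = 131/3
  p_3/q_3 = 175/4
  p_4/q_4 = 15181/347
  p_5/q_5 = 15356/351
  p_6/q_6 = 45893/1049
q_5 = 351 ≤ 480 < 1049 = q_6, so the answer is 15356/351.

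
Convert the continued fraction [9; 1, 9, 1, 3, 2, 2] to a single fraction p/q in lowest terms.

Fold from the inside: start with 2/1.
  2 + 1/2 = 5/2
  3 + 2/5 = 17/5
  1 + 5/17 = 22/17
  9 + 17/22 = 215/22
  1 + 22/215 = 237/215
  9 + 215/237 = 2348/237

2348/237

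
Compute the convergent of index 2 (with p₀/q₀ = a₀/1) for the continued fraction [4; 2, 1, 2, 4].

13/3

Using pₖ = aₖpₖ₋₁ + pₖ₋₂, qₖ = aₖqₖ₋₁ + qₖ₋₂ (with p₋₁=1, p₋₂=0, q₋₁=0, q₋₂=1):
  k=0: a=4, p=4, q=1
  k=1: a=2, p=9, q=2
  k=2: a=1, p=13, q=3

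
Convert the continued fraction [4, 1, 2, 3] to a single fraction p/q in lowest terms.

47/10

Using pₖ = aₖpₖ₋₁ + pₖ₋₂ and qₖ = aₖqₖ₋₁ + qₖ₋₂:
  k=0: a=4, p=4, q=1
  k=1: a=1, p=5, q=1
  k=2: a=2, p=14, q=3
  k=3: a=3, p=47, q=10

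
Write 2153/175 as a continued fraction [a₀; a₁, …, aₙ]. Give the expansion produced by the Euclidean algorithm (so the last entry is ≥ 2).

[12; 3, 3, 3, 5]

2153 = 12·175 + 53
175 = 3·53 + 16
53 = 3·16 + 5
16 = 3·5 + 1
5 = 5·1 + 0  (stop)
So 2153/175 = [12; 3, 3, 3, 5].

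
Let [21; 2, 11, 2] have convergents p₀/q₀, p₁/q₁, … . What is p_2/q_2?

Using pₖ = aₖpₖ₋₁ + pₖ₋₂, qₖ = aₖqₖ₋₁ + qₖ₋₂ (with p₋₁=1, p₋₂=0, q₋₁=0, q₋₂=1):
  k=0: a=21, p=21, q=1
  k=1: a=2, p=43, q=2
  k=2: a=11, p=494, q=23

494/23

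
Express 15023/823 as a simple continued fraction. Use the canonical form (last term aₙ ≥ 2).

[18; 3, 1, 15, 13]

15023 = 18·823 + 209
823 = 3·209 + 196
209 = 1·196 + 13
196 = 15·13 + 1
13 = 13·1 + 0  (stop)
So 15023/823 = [18; 3, 1, 15, 13].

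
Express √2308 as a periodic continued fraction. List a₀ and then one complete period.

[48; 24, 96]

a₀ = ⌊√2308⌋ = 48.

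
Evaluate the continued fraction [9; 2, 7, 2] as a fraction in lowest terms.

303/32

Fold from the inside: start with 2/1.
  7 + 1/2 = 15/2
  2 + 2/15 = 32/15
  9 + 15/32 = 303/32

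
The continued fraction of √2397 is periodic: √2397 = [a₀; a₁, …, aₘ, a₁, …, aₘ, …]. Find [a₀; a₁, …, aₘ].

[48; 1, 23, 2, 23, 1, 96]

a₀ = ⌊√2397⌋ = 48.
With m₀=0, d₀=1 and mₖ₊₁ = dₖaₖ − mₖ, dₖ₊₁ = (n − mₖ₊₁²)/dₖ, aₖ₊₁ = ⌊(a₀+mₖ₊₁)/dₖ₊₁⌋:
  k=1: m=48, d=93, a=1
  k=2: m=45, d=4, a=23
  k=3: m=47, d=47, a=2
  k=4: m=47, d=4, a=23
  k=5: m=45, d=93, a=1
  k=6: m=48, d=1, a=96
d=1 and a=2a₀=96 at k=6, so the next step gives (m, d) = (48, 93) again — its k=1 value — and the period has length 6.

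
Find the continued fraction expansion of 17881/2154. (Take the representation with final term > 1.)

[8; 3, 3, 7, 2, 1, 1, 5]

17881 = 8*2154 + 649
2154 = 3*649 + 207
649 = 3*207 + 28
207 = 7*28 + 11
28 = 2*11 + 6
11 = 1*6 + 5
6 = 1*5 + 1
5 = 5*1 + 0  (stop)
So 17881/2154 = [8; 3, 3, 7, 2, 1, 1, 5].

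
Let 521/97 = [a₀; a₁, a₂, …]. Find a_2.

1

521 = 5·97 + 36   →  a_0 = 5
97 = 2·36 + 25   →  a_1 = 2
36 = 1·25 + 11   →  a_2 = 1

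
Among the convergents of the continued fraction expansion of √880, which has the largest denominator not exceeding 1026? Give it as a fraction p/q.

15841/534

√880 = [29; 1, 1, 1, 58, …] (period length 4).
Convergents:
  p_0/q_0 = 29/1
  p_1/q_1 = 30/1
  p_2/q_2 = 59/2
  p_3/q_3 = 89/3
  p_4/q_4 = 5221/176
  p_5/q_5 = 5310/179
  p_6/q_6 = 10531/355
  p_7/q_7 = 15841/534
  p_8/q_8 = 929309/31327
q_7 = 534 ≤ 1026 < 31327 = q_8, so the answer is 15841/534.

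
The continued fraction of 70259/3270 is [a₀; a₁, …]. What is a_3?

3

70259 = 21·3270 + 1589   →  a_0 = 21
3270 = 2·1589 + 92   →  a_1 = 2
1589 = 17·92 + 25   →  a_2 = 17
92 = 3·25 + 17   →  a_3 = 3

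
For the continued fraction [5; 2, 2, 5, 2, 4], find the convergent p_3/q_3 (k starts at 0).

146/27

Using pₖ = aₖpₖ₋₁ + pₖ₋₂, qₖ = aₖqₖ₋₁ + qₖ₋₂ (with p₋₁=1, p₋₂=0, q₋₁=0, q₋₂=1):
  k=0: a=5, p=5, q=1
  k=1: a=2, p=11, q=2
  k=2: a=2, p=27, q=5
  k=3: a=5, p=146, q=27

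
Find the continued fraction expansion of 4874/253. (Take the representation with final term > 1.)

4874 = 19*253 + 67
253 = 3*67 + 52
67 = 1*52 + 15
52 = 3*15 + 7
15 = 2*7 + 1
7 = 7*1 + 0  (stop)
So 4874/253 = [19; 3, 1, 3, 2, 7].

[19; 3, 1, 3, 2, 7]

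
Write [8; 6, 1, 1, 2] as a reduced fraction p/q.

Fold from the inside: start with 2/1.
  1 + 1/2 = 3/2
  1 + 2/3 = 5/3
  6 + 3/5 = 33/5
  8 + 5/33 = 269/33

269/33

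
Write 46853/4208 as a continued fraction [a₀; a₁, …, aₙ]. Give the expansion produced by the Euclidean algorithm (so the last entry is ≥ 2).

46853 = 11·4208 + 565
4208 = 7·565 + 253
565 = 2·253 + 59
253 = 4·59 + 17
59 = 3·17 + 8
17 = 2·8 + 1
8 = 8·1 + 0  (stop)
So 46853/4208 = [11; 7, 2, 4, 3, 2, 8].

[11; 7, 2, 4, 3, 2, 8]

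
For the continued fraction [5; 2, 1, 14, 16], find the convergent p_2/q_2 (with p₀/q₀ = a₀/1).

16/3

Using pₖ = aₖpₖ₋₁ + pₖ₋₂, qₖ = aₖqₖ₋₁ + qₖ₋₂ (with p₋₁=1, p₋₂=0, q₋₁=0, q₋₂=1):
  k=0: a=5, p=5, q=1
  k=1: a=2, p=11, q=2
  k=2: a=1, p=16, q=3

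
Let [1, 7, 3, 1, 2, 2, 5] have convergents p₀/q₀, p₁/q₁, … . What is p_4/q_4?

91/80

Using pₖ = aₖpₖ₋₁ + pₖ₋₂, qₖ = aₖqₖ₋₁ + qₖ₋₂ (with p₋₁=1, p₋₂=0, q₋₁=0, q₋₂=1):
  k=0: a=1, p=1, q=1
  k=1: a=7, p=8, q=7
  k=2: a=3, p=25, q=22
  k=3: a=1, p=33, q=29
  k=4: a=2, p=91, q=80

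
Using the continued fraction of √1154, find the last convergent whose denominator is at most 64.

√1154 = [33; 1, 32, 1, 66, …] (period length 4).
Convergents:
  p_0/q_0 = 33/1
  p_1/q_1 = 34/1
  p_2/q_2 = 1121/33
  p_3/q_3 = 1155/34
  p_4/q_4 = 77351/2277
q_3 = 34 ≤ 64 < 2277 = q_4, so the answer is 1155/34.

1155/34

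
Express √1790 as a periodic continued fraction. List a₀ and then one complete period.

a₀ = ⌊√1790⌋ = 42.
With m₀=0, d₀=1 and mₖ₊₁ = dₖaₖ − mₖ, dₖ₊₁ = (n − mₖ₊₁²)/dₖ, aₖ₊₁ = ⌊(a₀+mₖ₊₁)/dₖ₊₁⌋:
  k=1: m=42, d=26, a=3
  k=2: m=36, d=19, a=4
  k=3: m=40, d=10, a=8
  k=4: m=40, d=19, a=4
  k=5: m=36, d=26, a=3
  k=6: m=42, d=1, a=84
d=1 and a=2a₀=84 at k=6, so the next step gives (m, d) = (42, 26) again — its k=1 value — and the period has length 6.

[42; 3, 4, 8, 4, 3, 84]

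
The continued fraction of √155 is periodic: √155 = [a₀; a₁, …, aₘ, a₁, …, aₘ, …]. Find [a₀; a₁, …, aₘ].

[12; 2, 4, 2, 24]

a₀ = ⌊√155⌋ = 12.
With m₀=0, d₀=1 and mₖ₊₁ = dₖaₖ − mₖ, dₖ₊₁ = (n − mₖ₊₁²)/dₖ, aₖ₊₁ = ⌊(a₀+mₖ₊₁)/dₖ₊₁⌋:
  k=1: m=12, d=11, a=2
  k=2: m=10, d=5, a=4
  k=3: m=10, d=11, a=2
  k=4: m=12, d=1, a=24
d=1 and a=2a₀=24 at k=4, so the next step gives (m, d) = (12, 11) again — its k=1 value — and the period has length 4.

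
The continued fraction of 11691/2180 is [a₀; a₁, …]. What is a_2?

1

11691 = 5·2180 + 791   →  a_0 = 5
2180 = 2·791 + 598   →  a_1 = 2
791 = 1·598 + 193   →  a_2 = 1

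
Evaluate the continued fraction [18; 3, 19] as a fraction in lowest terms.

1063/58

Using pₖ = aₖpₖ₋₁ + pₖ₋₂ and qₖ = aₖqₖ₋₁ + qₖ₋₂:
  k=0: a=18, p=18, q=1
  k=1: a=3, p=55, q=3
  k=2: a=19, p=1063, q=58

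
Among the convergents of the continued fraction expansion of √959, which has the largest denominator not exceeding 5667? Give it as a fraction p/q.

59489/1921

√959 = [30; 1, 29, 1, 60, …] (period length 4).
Convergents:
  p_0/q_0 = 30/1
  p_1/q_1 = 31/1
  p_2/q_2 = 929/30
  p_3/q_3 = 960/31
  p_4/q_4 = 58529/1890
  p_5/q_5 = 59489/1921
  p_6/q_6 = 1783710/57599
q_5 = 1921 ≤ 5667 < 57599 = q_6, so the answer is 59489/1921.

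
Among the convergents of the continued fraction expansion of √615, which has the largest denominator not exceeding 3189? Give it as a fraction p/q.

√615 = [24; 1, 3, 1, 48, …] (period length 4).
Convergents:
  p_0/q_0 = 24/1
  p_1/q_1 = 25/1
  p_2/q_2 = 99/4
  p_3/q_3 = 124/5
  p_4/q_4 = 6051/244
  p_5/q_5 = 6175/249
  p_6/q_6 = 24576/991
  p_7/q_7 = 30751/1240
  p_8/q_8 = 1500624/60511
q_7 = 1240 ≤ 3189 < 60511 = q_8, so the answer is 30751/1240.

30751/1240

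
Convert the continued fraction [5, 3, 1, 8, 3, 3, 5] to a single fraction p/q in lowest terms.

10088/1919

Using pₖ = aₖpₖ₋₁ + pₖ₋₂ and qₖ = aₖqₖ₋₁ + qₖ₋₂:
  k=0: a=5, p=5, q=1
  k=1: a=3, p=16, q=3
  k=2: a=1, p=21, q=4
  k=3: a=8, p=184, q=35
  k=4: a=3, p=573, q=109
  k=5: a=3, p=1903, q=362
  k=6: a=5, p=10088, q=1919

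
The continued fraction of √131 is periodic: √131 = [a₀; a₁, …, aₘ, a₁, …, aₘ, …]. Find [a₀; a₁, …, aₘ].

a₀ = ⌊√131⌋ = 11.
With m₀=0, d₀=1 and mₖ₊₁ = dₖaₖ − mₖ, dₖ₊₁ = (n − mₖ₊₁²)/dₖ, aₖ₊₁ = ⌊(a₀+mₖ₊₁)/dₖ₊₁⌋:
  k=1: m=11, d=10, a=2
  k=2: m=9, d=5, a=4
  k=3: m=11, d=2, a=11
  k=4: m=11, d=5, a=4
  k=5: m=9, d=10, a=2
  k=6: m=11, d=1, a=22
d=1 and a=2a₀=22 at k=6, so the next step gives (m, d) = (11, 10) again — its k=1 value — and the period has length 6.

[11; 2, 4, 11, 4, 2, 22]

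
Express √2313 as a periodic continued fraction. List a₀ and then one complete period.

a₀ = ⌊√2313⌋ = 48.
With m₀=0, d₀=1 and mₖ₊₁ = dₖaₖ − mₖ, dₖ₊₁ = (n − mₖ₊₁²)/dₖ, aₖ₊₁ = ⌊(a₀+mₖ₊₁)/dₖ₊₁⌋:
  k=1: m=48, d=9, a=10
  k=2: m=42, d=61, a=1
  k=3: m=19, d=32, a=2
  k=4: m=45, d=9, a=10
  k=5: m=45, d=32, a=2
  k=6: m=19, d=61, a=1
  k=7: m=42, d=9, a=10
  k=8: m=48, d=1, a=96
d=1 and a=2a₀=96 at k=8, so the next step gives (m, d) = (48, 9) again — its k=1 value — and the period has length 8.

[48; 10, 1, 2, 10, 2, 1, 10, 96]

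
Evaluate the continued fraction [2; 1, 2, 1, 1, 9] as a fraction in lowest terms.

Using pₖ = aₖpₖ₋₁ + pₖ₋₂ and qₖ = aₖqₖ₋₁ + qₖ₋₂:
  k=0: a=2, p=2, q=1
  k=1: a=1, p=3, q=1
  k=2: a=2, p=8, q=3
  k=3: a=1, p=11, q=4
  k=4: a=1, p=19, q=7
  k=5: a=9, p=182, q=67

182/67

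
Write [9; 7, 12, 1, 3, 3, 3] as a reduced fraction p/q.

Fold from the inside: start with 3/1.
  3 + 1/3 = 10/3
  3 + 3/10 = 33/10
  1 + 10/33 = 43/33
  12 + 33/43 = 549/43
  7 + 43/549 = 3886/549
  9 + 549/3886 = 35523/3886

35523/3886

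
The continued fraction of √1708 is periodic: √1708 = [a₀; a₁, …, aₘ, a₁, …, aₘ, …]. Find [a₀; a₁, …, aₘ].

a₀ = ⌊√1708⌋ = 41.
With m₀=0, d₀=1 and mₖ₊₁ = dₖaₖ − mₖ, dₖ₊₁ = (n − mₖ₊₁²)/dₖ, aₖ₊₁ = ⌊(a₀+mₖ₊₁)/dₖ₊₁⌋:
  k=1: m=41, d=27, a=3
  k=2: m=40, d=4, a=20
  k=3: m=40, d=27, a=3
  k=4: m=41, d=1, a=82
d=1 and a=2a₀=82 at k=4, so the next step gives (m, d) = (41, 27) again — its k=1 value — and the period has length 4.

[41; 3, 20, 3, 82]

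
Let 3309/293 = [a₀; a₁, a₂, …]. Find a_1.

3

3309 = 11·293 + 86   →  a_0 = 11
293 = 3·86 + 35   →  a_1 = 3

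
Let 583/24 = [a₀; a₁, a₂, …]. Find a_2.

583 = 24·24 + 7   →  a_0 = 24
24 = 3·7 + 3   →  a_1 = 3
7 = 2·3 + 1   →  a_2 = 2

2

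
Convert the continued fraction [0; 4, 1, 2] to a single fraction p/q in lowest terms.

3/14

Fold from the inside: start with 2/1.
  1 + 1/2 = 3/2
  4 + 2/3 = 14/3
  0 + 3/14 = 3/14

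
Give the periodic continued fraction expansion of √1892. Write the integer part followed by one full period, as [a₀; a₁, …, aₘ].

a₀ = ⌊√1892⌋ = 43.
With m₀=0, d₀=1 and mₖ₊₁ = dₖaₖ − mₖ, dₖ₊₁ = (n − mₖ₊₁²)/dₖ, aₖ₊₁ = ⌊(a₀+mₖ₊₁)/dₖ₊₁⌋:
  k=1: m=43, d=43, a=2
  k=2: m=43, d=1, a=86
d=1 and a=2a₀=86 at k=2, so the next step gives (m, d) = (43, 43) again — its k=1 value — and the period has length 2.

[43; 2, 86]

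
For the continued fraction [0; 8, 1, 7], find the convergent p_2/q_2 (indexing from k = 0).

1/9

Using pₖ = aₖpₖ₋₁ + pₖ₋₂, qₖ = aₖqₖ₋₁ + qₖ₋₂ (with p₋₁=1, p₋₂=0, q₋₁=0, q₋₂=1):
  k=0: a=0, p=0, q=1
  k=1: a=8, p=1, q=8
  k=2: a=1, p=1, q=9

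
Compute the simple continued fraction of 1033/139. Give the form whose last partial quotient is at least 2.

[7; 2, 3, 6, 3]

1033 = 7*139 + 60
139 = 2*60 + 19
60 = 3*19 + 3
19 = 6*3 + 1
3 = 3*1 + 0  (stop)
So 1033/139 = [7; 2, 3, 6, 3].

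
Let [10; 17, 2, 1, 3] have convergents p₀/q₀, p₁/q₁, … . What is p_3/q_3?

Using pₖ = aₖpₖ₋₁ + pₖ₋₂, qₖ = aₖqₖ₋₁ + qₖ₋₂ (with p₋₁=1, p₋₂=0, q₋₁=0, q₋₂=1):
  k=0: a=10, p=10, q=1
  k=1: a=17, p=171, q=17
  k=2: a=2, p=352, q=35
  k=3: a=1, p=523, q=52

523/52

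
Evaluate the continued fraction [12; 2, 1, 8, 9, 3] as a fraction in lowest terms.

Using pₖ = aₖpₖ₋₁ + pₖ₋₂ and qₖ = aₖqₖ₋₁ + qₖ₋₂:
  k=0: a=12, p=12, q=1
  k=1: a=2, p=25, q=2
  k=2: a=1, p=37, q=3
  k=3: a=8, p=321, q=26
  k=4: a=9, p=2926, q=237
  k=5: a=3, p=9099, q=737

9099/737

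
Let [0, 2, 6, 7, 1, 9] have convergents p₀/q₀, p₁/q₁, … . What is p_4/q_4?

49/106

Using pₖ = aₖpₖ₋₁ + pₖ₋₂, qₖ = aₖqₖ₋₁ + qₖ₋₂ (with p₋₁=1, p₋₂=0, q₋₁=0, q₋₂=1):
  k=0: a=0, p=0, q=1
  k=1: a=2, p=1, q=2
  k=2: a=6, p=6, q=13
  k=3: a=7, p=43, q=93
  k=4: a=1, p=49, q=106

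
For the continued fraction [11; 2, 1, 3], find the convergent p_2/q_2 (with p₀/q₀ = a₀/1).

Using pₖ = aₖpₖ₋₁ + pₖ₋₂, qₖ = aₖqₖ₋₁ + qₖ₋₂ (with p₋₁=1, p₋₂=0, q₋₁=0, q₋₂=1):
  k=0: a=11, p=11, q=1
  k=1: a=2, p=23, q=2
  k=2: a=1, p=34, q=3

34/3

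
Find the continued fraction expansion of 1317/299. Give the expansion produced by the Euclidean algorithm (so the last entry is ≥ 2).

[4; 2, 2, 8, 7]

1317 = 4·299 + 121
299 = 2·121 + 57
121 = 2·57 + 7
57 = 8·7 + 1
7 = 7·1 + 0  (stop)
So 1317/299 = [4; 2, 2, 8, 7].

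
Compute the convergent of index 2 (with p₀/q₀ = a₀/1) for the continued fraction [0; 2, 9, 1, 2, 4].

Using pₖ = aₖpₖ₋₁ + pₖ₋₂, qₖ = aₖqₖ₋₁ + qₖ₋₂ (with p₋₁=1, p₋₂=0, q₋₁=0, q₋₂=1):
  k=0: a=0, p=0, q=1
  k=1: a=2, p=1, q=2
  k=2: a=9, p=9, q=19

9/19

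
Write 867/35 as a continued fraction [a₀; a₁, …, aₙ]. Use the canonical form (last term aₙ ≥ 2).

867 = 24×35 + 27
35 = 1×27 + 8
27 = 3×8 + 3
8 = 2×3 + 2
3 = 1×2 + 1
2 = 2×1 + 0  (stop)
So 867/35 = [24; 1, 3, 2, 1, 2].

[24; 1, 3, 2, 1, 2]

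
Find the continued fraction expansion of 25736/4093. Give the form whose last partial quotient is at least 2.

25736 = 6*4093 + 1178
4093 = 3*1178 + 559
1178 = 2*559 + 60
559 = 9*60 + 19
60 = 3*19 + 3
19 = 6*3 + 1
3 = 3*1 + 0  (stop)
So 25736/4093 = [6; 3, 2, 9, 3, 6, 3].

[6; 3, 2, 9, 3, 6, 3]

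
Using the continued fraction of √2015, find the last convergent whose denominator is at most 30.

√2015 = [44; 1, 7, 1, 88, …] (period length 4).
Convergents:
  p_0/q_0 = 44/1
  p_1/q_1 = 45/1
  p_2/q_2 = 359/8
  p_3/q_3 = 404/9
  p_4/q_4 = 35911/800
q_3 = 9 ≤ 30 < 800 = q_4, so the answer is 404/9.

404/9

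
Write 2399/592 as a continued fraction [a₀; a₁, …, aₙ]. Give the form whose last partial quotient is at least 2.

2399 = 4*592 + 31
592 = 19*31 + 3
31 = 10*3 + 1
3 = 3*1 + 0  (stop)
So 2399/592 = [4; 19, 10, 3].

[4; 19, 10, 3]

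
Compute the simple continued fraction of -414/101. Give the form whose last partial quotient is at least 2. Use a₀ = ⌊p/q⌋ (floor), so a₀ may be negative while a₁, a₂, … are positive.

[-5; 1, 9, 10]

-414 = -5·101 + 91
101 = 1·91 + 10
91 = 9·10 + 1
10 = 10·1 + 0  (stop)
So -414/101 = [-5; 1, 9, 10].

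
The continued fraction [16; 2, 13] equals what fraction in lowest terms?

Fold from the inside: start with 13/1.
  2 + 1/13 = 27/13
  16 + 13/27 = 445/27

445/27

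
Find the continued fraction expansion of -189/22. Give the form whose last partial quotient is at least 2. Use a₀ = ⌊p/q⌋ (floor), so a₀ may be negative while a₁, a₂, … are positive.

[-9; 2, 2, 4]

-189 = -9*22 + 9
22 = 2*9 + 4
9 = 2*4 + 1
4 = 4*1 + 0  (stop)
So -189/22 = [-9; 2, 2, 4].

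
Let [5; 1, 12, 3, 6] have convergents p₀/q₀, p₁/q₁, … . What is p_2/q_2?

77/13

Using pₖ = aₖpₖ₋₁ + pₖ₋₂, qₖ = aₖqₖ₋₁ + qₖ₋₂ (with p₋₁=1, p₋₂=0, q₋₁=0, q₋₂=1):
  k=0: a=5, p=5, q=1
  k=1: a=1, p=6, q=1
  k=2: a=12, p=77, q=13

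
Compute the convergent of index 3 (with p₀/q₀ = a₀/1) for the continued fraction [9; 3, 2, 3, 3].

223/24

Using pₖ = aₖpₖ₋₁ + pₖ₋₂, qₖ = aₖqₖ₋₁ + qₖ₋₂ (with p₋₁=1, p₋₂=0, q₋₁=0, q₋₂=1):
  k=0: a=9, p=9, q=1
  k=1: a=3, p=28, q=3
  k=2: a=2, p=65, q=7
  k=3: a=3, p=223, q=24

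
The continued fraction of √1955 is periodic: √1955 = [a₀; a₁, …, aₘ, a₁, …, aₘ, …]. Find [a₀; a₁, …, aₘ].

a₀ = ⌊√1955⌋ = 44.

[44; 4, 1, 1, 1, 4, 88]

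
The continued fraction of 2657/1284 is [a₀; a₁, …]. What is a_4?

1

2657 = 2·1284 + 89   →  a_0 = 2
1284 = 14·89 + 38   →  a_1 = 14
89 = 2·38 + 13   →  a_2 = 2
38 = 2·13 + 12   →  a_3 = 2
13 = 1·12 + 1   →  a_4 = 1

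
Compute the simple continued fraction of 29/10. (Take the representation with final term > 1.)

29 = 2·10 + 9
10 = 1·9 + 1
9 = 9·1 + 0  (stop)
So 29/10 = [2; 1, 9].

[2; 1, 9]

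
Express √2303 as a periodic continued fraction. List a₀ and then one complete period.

a₀ = ⌊√2303⌋ = 47.
With m₀=0, d₀=1 and mₖ₊₁ = dₖaₖ − mₖ, dₖ₊₁ = (n − mₖ₊₁²)/dₖ, aₖ₊₁ = ⌊(a₀+mₖ₊₁)/dₖ₊₁⌋:
  k=1: m=47, d=94, a=1
  k=2: m=47, d=1, a=94
d=1 and a=2a₀=94 at k=2, so the next step gives (m, d) = (47, 94) again — its k=1 value — and the period has length 2.

[47; 1, 94]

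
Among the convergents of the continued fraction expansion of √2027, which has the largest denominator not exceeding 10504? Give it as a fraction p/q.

√2027 = [45; 45, 90, …] (period length 2).
Convergents:
  p_0/q_0 = 45/1
  p_1/q_1 = 2026/45
  p_2/q_2 = 182385/4051
  p_3/q_3 = 8209351/182340
q_2 = 4051 ≤ 10504 < 182340 = q_3, so the answer is 182385/4051.

182385/4051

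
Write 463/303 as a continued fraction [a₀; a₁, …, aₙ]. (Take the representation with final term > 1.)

463 = 1·303 + 160
303 = 1·160 + 143
160 = 1·143 + 17
143 = 8·17 + 7
17 = 2·7 + 3
7 = 2·3 + 1
3 = 3·1 + 0  (stop)
So 463/303 = [1; 1, 1, 8, 2, 2, 3].

[1; 1, 1, 8, 2, 2, 3]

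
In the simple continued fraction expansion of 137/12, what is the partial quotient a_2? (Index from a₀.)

137 = 11·12 + 5   →  a_0 = 11
12 = 2·5 + 2   →  a_1 = 2
5 = 2·2 + 1   →  a_2 = 2

2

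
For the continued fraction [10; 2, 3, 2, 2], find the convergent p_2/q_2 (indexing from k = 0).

Using pₖ = aₖpₖ₋₁ + pₖ₋₂, qₖ = aₖqₖ₋₁ + qₖ₋₂ (with p₋₁=1, p₋₂=0, q₋₁=0, q₋₂=1):
  k=0: a=10, p=10, q=1
  k=1: a=2, p=21, q=2
  k=2: a=3, p=73, q=7

73/7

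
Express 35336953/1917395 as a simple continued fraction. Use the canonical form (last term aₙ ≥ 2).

[18; 2, 3, 18, 3, 19, 18, 14]

35336953 = 18×1917395 + 823843
1917395 = 2×823843 + 269709
823843 = 3×269709 + 14716
269709 = 18×14716 + 4821
14716 = 3×4821 + 253
4821 = 19×253 + 14
253 = 18×14 + 1
14 = 14×1 + 0  (stop)
So 35336953/1917395 = [18; 2, 3, 18, 3, 19, 18, 14].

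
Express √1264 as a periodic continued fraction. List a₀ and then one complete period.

a₀ = ⌊√1264⌋ = 35.
With m₀=0, d₀=1 and mₖ₊₁ = dₖaₖ − mₖ, dₖ₊₁ = (n − mₖ₊₁²)/dₖ, aₖ₊₁ = ⌊(a₀+mₖ₊₁)/dₖ₊₁⌋:
  k=1: m=35, d=39, a=1
  k=2: m=4, d=32, a=1
  k=3: m=28, d=15, a=4
  k=4: m=32, d=16, a=4
  k=5: m=32, d=15, a=4
  k=6: m=28, d=32, a=1
  k=7: m=4, d=39, a=1
  k=8: m=35, d=1, a=70
d=1 and a=2a₀=70 at k=8, so the next step gives (m, d) = (35, 39) again — its k=1 value — and the period has length 8.

[35; 1, 1, 4, 4, 4, 1, 1, 70]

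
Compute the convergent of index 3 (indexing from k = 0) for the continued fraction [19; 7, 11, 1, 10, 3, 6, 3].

Using pₖ = aₖpₖ₋₁ + pₖ₋₂, qₖ = aₖqₖ₋₁ + qₖ₋₂ (with p₋₁=1, p₋₂=0, q₋₁=0, q₋₂=1):
  k=0: a=19, p=19, q=1
  k=1: a=7, p=134, q=7
  k=2: a=11, p=1493, q=78
  k=3: a=1, p=1627, q=85

1627/85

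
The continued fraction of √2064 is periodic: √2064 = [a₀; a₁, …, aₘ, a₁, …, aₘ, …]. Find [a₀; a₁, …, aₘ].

[45; 2, 3, 7, 3, 2, 90]

a₀ = ⌊√2064⌋ = 45.
With m₀=0, d₀=1 and mₖ₊₁ = dₖaₖ − mₖ, dₖ₊₁ = (n − mₖ₊₁²)/dₖ, aₖ₊₁ = ⌊(a₀+mₖ₊₁)/dₖ₊₁⌋:
  k=1: m=45, d=39, a=2
  k=2: m=33, d=25, a=3
  k=3: m=42, d=12, a=7
  k=4: m=42, d=25, a=3
  k=5: m=33, d=39, a=2
  k=6: m=45, d=1, a=90
d=1 and a=2a₀=90 at k=6, so the next step gives (m, d) = (45, 39) again — its k=1 value — and the period has length 6.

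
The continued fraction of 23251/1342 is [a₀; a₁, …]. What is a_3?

23251 = 17·1342 + 437   →  a_0 = 17
1342 = 3·437 + 31   →  a_1 = 3
437 = 14·31 + 3   →  a_2 = 14
31 = 10·3 + 1   →  a_3 = 10

10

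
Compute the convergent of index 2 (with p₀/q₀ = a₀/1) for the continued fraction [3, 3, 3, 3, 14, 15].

33/10

Using pₖ = aₖpₖ₋₁ + pₖ₋₂, qₖ = aₖqₖ₋₁ + qₖ₋₂ (with p₋₁=1, p₋₂=0, q₋₁=0, q₋₂=1):
  k=0: a=3, p=3, q=1
  k=1: a=3, p=10, q=3
  k=2: a=3, p=33, q=10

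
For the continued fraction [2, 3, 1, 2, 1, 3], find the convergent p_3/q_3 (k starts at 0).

Using pₖ = aₖpₖ₋₁ + pₖ₋₂, qₖ = aₖqₖ₋₁ + qₖ₋₂ (with p₋₁=1, p₋₂=0, q₋₁=0, q₋₂=1):
  k=0: a=2, p=2, q=1
  k=1: a=3, p=7, q=3
  k=2: a=1, p=9, q=4
  k=3: a=2, p=25, q=11

25/11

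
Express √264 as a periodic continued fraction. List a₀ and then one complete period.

[16; 4, 32]

a₀ = ⌊√264⌋ = 16.
With m₀=0, d₀=1 and mₖ₊₁ = dₖaₖ − mₖ, dₖ₊₁ = (n − mₖ₊₁²)/dₖ, aₖ₊₁ = ⌊(a₀+mₖ₊₁)/dₖ₊₁⌋:
  k=1: m=16, d=8, a=4
  k=2: m=16, d=1, a=32
d=1 and a=2a₀=32 at k=2, so the next step gives (m, d) = (16, 8) again — its k=1 value — and the period has length 2.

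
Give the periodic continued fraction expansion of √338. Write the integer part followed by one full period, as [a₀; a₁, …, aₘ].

a₀ = ⌊√338⌋ = 18.
With m₀=0, d₀=1 and mₖ₊₁ = dₖaₖ − mₖ, dₖ₊₁ = (n − mₖ₊₁²)/dₖ, aₖ₊₁ = ⌊(a₀+mₖ₊₁)/dₖ₊₁⌋:
  k=1: m=18, d=14, a=2
  k=2: m=10, d=17, a=1
  k=3: m=7, d=17, a=1
  k=4: m=10, d=14, a=2
  k=5: m=18, d=1, a=36
d=1 and a=2a₀=36 at k=5, so the next step gives (m, d) = (18, 14) again — its k=1 value — and the period has length 5.

[18; 2, 1, 1, 2, 36]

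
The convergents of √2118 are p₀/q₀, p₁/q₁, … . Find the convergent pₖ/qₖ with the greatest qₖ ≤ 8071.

194810/4233

√2118 = [46; 46, 92, …] (period length 2).
Convergents:
  p_0/q_0 = 46/1
  p_1/q_1 = 2117/46
  p_2/q_2 = 194810/4233
  p_3/q_3 = 8963377/194764
q_2 = 4233 ≤ 8071 < 194764 = q_3, so the answer is 194810/4233.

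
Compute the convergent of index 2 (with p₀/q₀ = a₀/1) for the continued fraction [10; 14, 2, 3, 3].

Using pₖ = aₖpₖ₋₁ + pₖ₋₂, qₖ = aₖqₖ₋₁ + qₖ₋₂ (with p₋₁=1, p₋₂=0, q₋₁=0, q₋₂=1):
  k=0: a=10, p=10, q=1
  k=1: a=14, p=141, q=14
  k=2: a=2, p=292, q=29

292/29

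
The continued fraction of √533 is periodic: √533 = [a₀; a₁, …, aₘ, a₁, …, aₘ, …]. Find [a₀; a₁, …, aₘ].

a₀ = ⌊√533⌋ = 23.
With m₀=0, d₀=1 and mₖ₊₁ = dₖaₖ − mₖ, dₖ₊₁ = (n − mₖ₊₁²)/dₖ, aₖ₊₁ = ⌊(a₀+mₖ₊₁)/dₖ₊₁⌋:
  k=1: m=23, d=4, a=11
  k=2: m=21, d=23, a=1
  k=3: m=2, d=23, a=1
  k=4: m=21, d=4, a=11
  k=5: m=23, d=1, a=46
d=1 and a=2a₀=46 at k=5, so the next step gives (m, d) = (23, 4) again — its k=1 value — and the period has length 5.

[23; 11, 1, 1, 11, 46]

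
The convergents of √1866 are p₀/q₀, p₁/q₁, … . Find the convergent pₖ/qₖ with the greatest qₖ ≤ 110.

√1866 = [43; 5, 14, 5, 86, …] (period length 4).
Convergents:
  p_0/q_0 = 43/1
  p_1/q_1 = 216/5
  p_2/q_2 = 3067/71
  p_3/q_3 = 15551/360
q_2 = 71 ≤ 110 < 360 = q_3, so the answer is 3067/71.

3067/71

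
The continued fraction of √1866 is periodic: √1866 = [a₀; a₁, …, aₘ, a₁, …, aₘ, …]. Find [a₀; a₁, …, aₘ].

[43; 5, 14, 5, 86]

a₀ = ⌊√1866⌋ = 43.
With m₀=0, d₀=1 and mₖ₊₁ = dₖaₖ − mₖ, dₖ₊₁ = (n − mₖ₊₁²)/dₖ, aₖ₊₁ = ⌊(a₀+mₖ₊₁)/dₖ₊₁⌋:
  k=1: m=43, d=17, a=5
  k=2: m=42, d=6, a=14
  k=3: m=42, d=17, a=5
  k=4: m=43, d=1, a=86
d=1 and a=2a₀=86 at k=4, so the next step gives (m, d) = (43, 17) again — its k=1 value — and the period has length 4.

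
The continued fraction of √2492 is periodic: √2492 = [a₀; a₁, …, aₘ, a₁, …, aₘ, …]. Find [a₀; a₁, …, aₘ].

a₀ = ⌊√2492⌋ = 49.
With m₀=0, d₀=1 and mₖ₊₁ = dₖaₖ − mₖ, dₖ₊₁ = (n − mₖ₊₁²)/dₖ, aₖ₊₁ = ⌊(a₀+mₖ₊₁)/dₖ₊₁⌋:
  k=1: m=49, d=91, a=1
  k=2: m=42, d=8, a=11
  k=3: m=46, d=47, a=2
  k=4: m=48, d=4, a=24
  k=5: m=48, d=47, a=2
  k=6: m=46, d=8, a=11
  k=7: m=42, d=91, a=1
  k=8: m=49, d=1, a=98
d=1 and a=2a₀=98 at k=8, so the next step gives (m, d) = (49, 91) again — its k=1 value — and the period has length 8.

[49; 1, 11, 2, 24, 2, 11, 1, 98]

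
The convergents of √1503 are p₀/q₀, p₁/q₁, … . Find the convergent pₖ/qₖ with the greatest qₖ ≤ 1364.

√1503 = [38; 1, 3, 3, 8, 3, 3, 1, 76, …] (period length 8).
Convergents:
  p_0/q_0 = 38/1
  p_1/q_1 = 39/1
  p_2/q_2 = 155/4
  p_3/q_3 = 504/13
  p_4/q_4 = 4187/108
  p_5/q_5 = 13065/337
  p_6/q_6 = 43382/1119
  p_7/q_7 = 56447/1456
q_6 = 1119 ≤ 1364 < 1456 = q_7, so the answer is 43382/1119.

43382/1119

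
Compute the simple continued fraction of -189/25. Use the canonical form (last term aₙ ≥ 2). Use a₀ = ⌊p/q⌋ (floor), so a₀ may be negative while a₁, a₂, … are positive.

-189 = -8·25 + 11
25 = 2·11 + 3
11 = 3·3 + 2
3 = 1·2 + 1
2 = 2·1 + 0  (stop)
So -189/25 = [-8; 2, 3, 1, 2].

[-8; 2, 3, 1, 2]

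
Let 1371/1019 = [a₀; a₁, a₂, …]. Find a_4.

1371 = 1·1019 + 352   →  a_0 = 1
1019 = 2·352 + 315   →  a_1 = 2
352 = 1·315 + 37   →  a_2 = 1
315 = 8·37 + 19   →  a_3 = 8
37 = 1·19 + 18   →  a_4 = 1

1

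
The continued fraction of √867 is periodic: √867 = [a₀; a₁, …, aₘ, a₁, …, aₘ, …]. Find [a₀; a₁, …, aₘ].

[29; 2, 4, 29, 4, 2, 58]

a₀ = ⌊√867⌋ = 29.
With m₀=0, d₀=1 and mₖ₊₁ = dₖaₖ − mₖ, dₖ₊₁ = (n − mₖ₊₁²)/dₖ, aₖ₊₁ = ⌊(a₀+mₖ₊₁)/dₖ₊₁⌋:
  k=1: m=29, d=26, a=2
  k=2: m=23, d=13, a=4
  k=3: m=29, d=2, a=29
  k=4: m=29, d=13, a=4
  k=5: m=23, d=26, a=2
  k=6: m=29, d=1, a=58
d=1 and a=2a₀=58 at k=6, so the next step gives (m, d) = (29, 26) again — its k=1 value — and the period has length 6.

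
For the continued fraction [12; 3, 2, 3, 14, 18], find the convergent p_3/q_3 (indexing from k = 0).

Using pₖ = aₖpₖ₋₁ + pₖ₋₂, qₖ = aₖqₖ₋₁ + qₖ₋₂ (with p₋₁=1, p₋₂=0, q₋₁=0, q₋₂=1):
  k=0: a=12, p=12, q=1
  k=1: a=3, p=37, q=3
  k=2: a=2, p=86, q=7
  k=3: a=3, p=295, q=24

295/24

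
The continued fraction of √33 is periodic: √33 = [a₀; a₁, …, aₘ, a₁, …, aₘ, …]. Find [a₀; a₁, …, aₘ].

[5; 1, 2, 1, 10]

a₀ = ⌊√33⌋ = 5.
With m₀=0, d₀=1 and mₖ₊₁ = dₖaₖ − mₖ, dₖ₊₁ = (n − mₖ₊₁²)/dₖ, aₖ₊₁ = ⌊(a₀+mₖ₊₁)/dₖ₊₁⌋:
  k=1: m=5, d=8, a=1
  k=2: m=3, d=3, a=2
  k=3: m=3, d=8, a=1
  k=4: m=5, d=1, a=10
d=1 and a=2a₀=10 at k=4, so the next step gives (m, d) = (5, 8) again — its k=1 value — and the period has length 4.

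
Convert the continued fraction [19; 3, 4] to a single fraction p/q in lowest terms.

Using pₖ = aₖpₖ₋₁ + pₖ₋₂ and qₖ = aₖqₖ₋₁ + qₖ₋₂:
  k=0: a=19, p=19, q=1
  k=1: a=3, p=58, q=3
  k=2: a=4, p=251, q=13

251/13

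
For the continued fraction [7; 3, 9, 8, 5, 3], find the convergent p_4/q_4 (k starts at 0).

8515/1163

Using pₖ = aₖpₖ₋₁ + pₖ₋₂, qₖ = aₖqₖ₋₁ + qₖ₋₂ (with p₋₁=1, p₋₂=0, q₋₁=0, q₋₂=1):
  k=0: a=7, p=7, q=1
  k=1: a=3, p=22, q=3
  k=2: a=9, p=205, q=28
  k=3: a=8, p=1662, q=227
  k=4: a=5, p=8515, q=1163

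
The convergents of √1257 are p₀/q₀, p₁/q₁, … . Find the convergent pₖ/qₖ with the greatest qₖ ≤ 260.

8899/251

√1257 = [35; 2, 4, 1, 22, 1, 4, 2, 70, …] (period length 8).
Convergents:
  p_0/q_0 = 35/1
  p_1/q_1 = 71/2
  p_2/q_2 = 319/9
  p_3/q_3 = 390/11
  p_4/q_4 = 8899/251
  p_5/q_5 = 9289/262
q_4 = 251 ≤ 260 < 262 = q_5, so the answer is 8899/251.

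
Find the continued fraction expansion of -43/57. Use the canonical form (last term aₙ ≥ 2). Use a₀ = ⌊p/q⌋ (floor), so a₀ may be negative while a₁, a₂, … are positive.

[-1; 4, 14]

-43 = -1*57 + 14
57 = 4*14 + 1
14 = 14*1 + 0  (stop)
So -43/57 = [-1; 4, 14].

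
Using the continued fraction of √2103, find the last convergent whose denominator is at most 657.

√2103 = [45; 1, 6, 15, 6, 1, 90, …] (period length 6).
Convergents:
  p_0/q_0 = 45/1
  p_1/q_1 = 46/1
  p_2/q_2 = 321/7
  p_3/q_3 = 4861/106
  p_4/q_4 = 29487/643
  p_5/q_5 = 34348/749
q_4 = 643 ≤ 657 < 749 = q_5, so the answer is 29487/643.

29487/643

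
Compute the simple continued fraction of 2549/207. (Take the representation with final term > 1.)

2549 = 12×207 + 65
207 = 3×65 + 12
65 = 5×12 + 5
12 = 2×5 + 2
5 = 2×2 + 1
2 = 2×1 + 0  (stop)
So 2549/207 = [12; 3, 5, 2, 2, 2].

[12; 3, 5, 2, 2, 2]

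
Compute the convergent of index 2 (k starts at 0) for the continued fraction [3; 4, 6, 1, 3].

81/25

Using pₖ = aₖpₖ₋₁ + pₖ₋₂, qₖ = aₖqₖ₋₁ + qₖ₋₂ (with p₋₁=1, p₋₂=0, q₋₁=0, q₋₂=1):
  k=0: a=3, p=3, q=1
  k=1: a=4, p=13, q=4
  k=2: a=6, p=81, q=25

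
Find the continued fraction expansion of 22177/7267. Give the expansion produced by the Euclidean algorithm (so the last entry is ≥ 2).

[3; 19, 3, 17, 1, 1, 3]

22177 = 3*7267 + 376
7267 = 19*376 + 123
376 = 3*123 + 7
123 = 17*7 + 4
7 = 1*4 + 3
4 = 1*3 + 1
3 = 3*1 + 0  (stop)
So 22177/7267 = [3; 19, 3, 17, 1, 1, 3].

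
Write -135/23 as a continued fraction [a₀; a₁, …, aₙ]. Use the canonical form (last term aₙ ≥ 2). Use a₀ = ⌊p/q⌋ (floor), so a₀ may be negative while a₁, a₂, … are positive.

[-6; 7, 1, 2]

-135 = -6*23 + 3
23 = 7*3 + 2
3 = 1*2 + 1
2 = 2*1 + 0  (stop)
So -135/23 = [-6; 7, 1, 2].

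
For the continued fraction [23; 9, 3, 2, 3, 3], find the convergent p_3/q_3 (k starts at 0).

1502/65

Using pₖ = aₖpₖ₋₁ + pₖ₋₂, qₖ = aₖqₖ₋₁ + qₖ₋₂ (with p₋₁=1, p₋₂=0, q₋₁=0, q₋₂=1):
  k=0: a=23, p=23, q=1
  k=1: a=9, p=208, q=9
  k=2: a=3, p=647, q=28
  k=3: a=2, p=1502, q=65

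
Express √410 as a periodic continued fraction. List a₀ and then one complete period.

a₀ = ⌊√410⌋ = 20.
With m₀=0, d₀=1 and mₖ₊₁ = dₖaₖ − mₖ, dₖ₊₁ = (n − mₖ₊₁²)/dₖ, aₖ₊₁ = ⌊(a₀+mₖ₊₁)/dₖ₊₁⌋:
  k=1: m=20, d=10, a=4
  k=2: m=20, d=1, a=40
d=1 and a=2a₀=40 at k=2, so the next step gives (m, d) = (20, 10) again — its k=1 value — and the period has length 2.

[20; 4, 40]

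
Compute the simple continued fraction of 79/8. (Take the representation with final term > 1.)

[9; 1, 7]

79 = 9·8 + 7
8 = 1·7 + 1
7 = 7·1 + 0  (stop)
So 79/8 = [9; 1, 7].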